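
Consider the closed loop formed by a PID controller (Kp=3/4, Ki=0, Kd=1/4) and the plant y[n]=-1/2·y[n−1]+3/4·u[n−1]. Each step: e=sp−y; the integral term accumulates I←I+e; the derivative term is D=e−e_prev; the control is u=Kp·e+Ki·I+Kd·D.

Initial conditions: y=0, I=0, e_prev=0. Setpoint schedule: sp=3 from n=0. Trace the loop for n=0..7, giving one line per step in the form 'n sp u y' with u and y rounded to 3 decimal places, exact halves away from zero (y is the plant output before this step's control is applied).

0 3 3.000 0.000
1 3 0.000 2.250
2 3 3.938 -1.125
3 3 -1.547 3.516
4 3 6.047 -2.918
5 3 -4.474 5.994
6 3 10.101 -6.352
7 3 -10.090 10.752

(exact arithmetic carried between steps; '≈' marks a value shown rounded to 6 d.p. or computed from one; I and e_prev carry over from the previous line; the table rounds u and y to 3 d.p., halves away from zero)
n=0: y=0, sp=3, e=sp−y=3; I=3, D=e−e_prev=3; u=3/4·3+0·3+1/4·3=3; next y=-1/2·0+3/4·3=2.25
n=1: y=2.25, sp=3, e=sp−y=0.75; I=3.75, D=e−e_prev=-2.25; u=3/4·0.75+0·3.75+1/4·(-2.25)=0; next y=-1/2·2.25+3/4·0=-1.125
n=2: y=-1.125, sp=3, e=sp−y=4.125; I=7.875, D=e−e_prev=3.375; u=3/4·4.125+0·7.875+1/4·3.375=3.9375; next y=-1/2·(-1.125)+3/4·3.9375=3.515625
n=3: y=3.515625, sp=3, e=sp−y=-0.515625; I=7.359375, D=e−e_prev=-4.640625; u=3/4·(-0.515625)+0·7.359375+1/4·(-4.640625)=-1.546875; next y=-1/2·3.515625+3/4·(-1.546875)≈-2.917969
n=4: y≈-2.917969, sp=3, e=sp−y≈5.917969; I≈13.277344, D=e−e_prev≈6.433594; u=3/4·5.917969+0·13.277344+1/4·6.433594≈6.046875; next y=-1/2·(-2.917969)+3/4·6.046875≈5.994141
n=5: y≈5.994141, sp=3, e=sp−y≈-2.994141; I≈10.283203, D=e−e_prev≈-8.912109; u=3/4·(-2.994141)+0·10.283203+1/4·(-8.912109)≈-4.473633; next y=-1/2·5.994141+3/4·(-4.473633)≈-6.352295
n=6: y≈-6.352295, sp=3, e=sp−y≈9.352295; I≈19.635498, D=e−e_prev≈12.346436; u=3/4·9.352295+0·19.635498+1/4·12.346436≈10.100830; next y=-1/2·(-6.352295)+3/4·10.100830≈10.751770
n=7: y≈10.751770, sp=3, e=sp−y≈-7.751770; I≈11.883728, D=e−e_prev≈-17.104065; u=3/4·(-7.751770)+0·11.883728+1/4·(-17.104065)≈-10.089844; next y=-1/2·10.751770+3/4·(-10.089844)≈-12.943268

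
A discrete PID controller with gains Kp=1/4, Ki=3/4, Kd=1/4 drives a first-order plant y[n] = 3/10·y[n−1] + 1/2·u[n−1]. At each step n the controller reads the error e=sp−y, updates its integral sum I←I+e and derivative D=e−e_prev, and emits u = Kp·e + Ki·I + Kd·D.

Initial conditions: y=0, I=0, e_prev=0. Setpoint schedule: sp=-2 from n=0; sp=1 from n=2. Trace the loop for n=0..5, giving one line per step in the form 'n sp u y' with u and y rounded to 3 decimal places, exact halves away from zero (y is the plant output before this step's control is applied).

0 -2 -2.500 0.000
1 -2 -1.938 -1.250
2 1 1.055 -1.344
3 1 0.204 0.124
4 1 1.209 0.139
5 1 1.225 0.646

(exact arithmetic carried between steps; '≈' marks a value shown rounded to 6 d.p. or computed from one; I and e_prev carry over from the previous line; the table rounds u and y to 3 d.p., halves away from zero)
n=0: y=0, sp=-2, e=sp−y=-2; I=-2, D=e−e_prev=-2; u=1/4·(-2)+3/4·(-2)+1/4·(-2)=-2.5; next y=3/10·0+1/2·(-2.5)=-1.25
n=1: y=-1.25, sp=-2, e=sp−y=-0.75; I=-2.75, D=e−e_prev=1.25; u=1/4·(-0.75)+3/4·(-2.75)+1/4·1.25=-1.9375; next y=3/10·(-1.25)+1/2·(-1.9375)=-1.34375
n=2: y=-1.34375, sp=1, e=sp−y=2.34375; I=-0.40625, D=e−e_prev=3.09375; u=1/4·2.34375+3/4·(-0.40625)+1/4·3.09375≈1.054688; next y=3/10·(-1.34375)+1/2·1.054688≈0.124219
n=3: y≈0.124219, sp=1, e=sp−y≈0.875781; I≈0.469531, D=e−e_prev≈-1.467969; u=1/4·0.875781+3/4·0.469531+1/4·(-1.467969)≈0.204102; next y=3/10·0.124219+1/2·0.204102≈0.139316
n=4: y≈0.139316, sp=1, e=sp−y≈0.860684; I≈1.330215, D=e−e_prev≈-0.015098; u=1/4·0.860684+3/4·1.330215+1/4·(-0.015098)≈1.209058; next y=3/10·0.139316+1/2·1.209058≈0.646324
n=5: y≈0.646324, sp=1, e=sp−y≈0.353676; I≈1.683891, D=e−e_prev≈-0.507007; u=1/4·0.353676+3/4·1.683891+1/4·(-0.507007)≈1.224586; next y=3/10·0.646324+1/2·1.224586≈0.806190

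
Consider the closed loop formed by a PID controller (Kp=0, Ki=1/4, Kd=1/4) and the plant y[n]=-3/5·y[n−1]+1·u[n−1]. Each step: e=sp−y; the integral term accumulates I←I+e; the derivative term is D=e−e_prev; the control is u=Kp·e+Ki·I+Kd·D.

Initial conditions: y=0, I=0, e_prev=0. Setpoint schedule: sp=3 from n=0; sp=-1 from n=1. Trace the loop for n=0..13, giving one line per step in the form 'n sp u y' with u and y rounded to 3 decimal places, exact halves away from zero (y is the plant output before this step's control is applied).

(exact arithmetic carried between steps; '≈' marks a value shown rounded to 6 d.p. or computed from one; I and e_prev carry over from the previous line; the table rounds u and y to 3 d.p., halves away from zero)
n=0: y=0, sp=3, e=sp−y=3; I=3, D=e−e_prev=3; u=0·3+1/4·3+1/4·3=1.5; next y=-3/5·0+1·1.5=1.5
n=1: y=1.5, sp=-1, e=sp−y=-2.5; I=0.5, D=e−e_prev=-5.5; u=0·(-2.5)+1/4·0.5+1/4·(-5.5)=-1.25; next y=-3/5·1.5+1·(-1.25)=-2.15
n=2: y=-2.15, sp=-1, e=sp−y=1.15; I=1.65, D=e−e_prev=3.65; u=0·1.15+1/4·1.65+1/4·3.65=1.325; next y=-3/5·(-2.15)+1·1.325=2.615
n=3: y=2.615, sp=-1, e=sp−y=-3.615; I=-1.965, D=e−e_prev=-4.765; u=0·(-3.615)+1/4·(-1.965)+1/4·(-4.765)=-1.6825; next y=-3/5·2.615+1·(-1.6825)=-3.2515
n=4: y=-3.2515, sp=-1, e=sp−y=2.2515; I=0.2865, D=e−e_prev=5.8665; u=0·2.2515+1/4·0.2865+1/4·5.8665=1.53825; next y=-3/5·(-3.2515)+1·1.53825=3.48915
n=5: y=3.48915, sp=-1, e=sp−y=-4.48915; I=-4.20265, D=e−e_prev=-6.74065; u=0·(-4.48915)+1/4·(-4.20265)+1/4·(-6.74065)=-2.735825; next y=-3/5·3.48915+1·(-2.735825)=-4.829315
n=6: y=-4.829315, sp=-1, e=sp−y=3.829315; I=-0.373335, D=e−e_prev=8.318465; u=0·3.829315+1/4·(-0.373335)+1/4·8.318465≈1.986283; next y=-3/5·(-4.829315)+1·1.986283≈4.883872
n=7: y≈4.883872, sp=-1, e=sp−y≈-5.883872; I≈-6.257207, D=e−e_prev≈-9.713187; u=0·(-5.883872)+1/4·(-6.257207)+1/4·(-9.713187)≈-3.992598; next y=-3/5·4.883872+1·(-3.992598)≈-6.922921
n=8: y≈-6.922921, sp=-1, e=sp−y≈5.922921; I≈-0.334285, D=e−e_prev≈11.806793; u=0·5.922921+1/4·(-0.334285)+1/4·11.806793≈2.868127; next y=-3/5·(-6.922921)+1·2.868127≈7.021880
n=9: y≈7.021880, sp=-1, e=sp−y≈-8.021880; I≈-8.356165, D=e−e_prev≈-13.944801; u=0·(-8.021880)+1/4·(-8.356165)+1/4·(-13.944801)≈-5.575241; next y=-3/5·7.021880+1·(-5.575241)≈-9.788369
n=10: y≈-9.788369, sp=-1, e=sp−y≈8.788369; I≈0.432204, D=e−e_prev≈16.810249; u=0·8.788369+1/4·0.432204+1/4·16.810249≈4.310613; next y=-3/5·(-9.788369)+1·4.310613≈10.183635
n=11: y≈10.183635, sp=-1, e=sp−y≈-11.183635; I≈-10.751430, D=e−e_prev≈-19.972004; u=0·(-11.183635)+1/4·(-10.751430)+1/4·(-19.972004)≈-7.680859; next y=-3/5·10.183635+1·(-7.680859)≈-13.791039
n=12: y≈-13.791039, sp=-1, e=sp−y≈12.791039; I≈2.039609, D=e−e_prev≈23.974674; u=0·12.791039+1/4·2.039609+1/4·23.974674≈6.503571; next y=-3/5·(-13.791039)+1·6.503571≈14.778194
n=13: y≈14.778194, sp=-1, e=sp−y≈-15.778194; I≈-13.738585, D=e−e_prev≈-28.569234; u=0·(-15.778194)+1/4·(-13.738585)+1/4·(-28.569234)≈-10.576955; next y=-3/5·14.778194+1·(-10.576955)≈-19.443871

0 3 1.500 0.000
1 -1 -1.250 1.500
2 -1 1.325 -2.150
3 -1 -1.683 2.615
4 -1 1.538 -3.252
5 -1 -2.736 3.489
6 -1 1.986 -4.829
7 -1 -3.993 4.884
8 -1 2.868 -6.923
9 -1 -5.575 7.022
10 -1 4.311 -9.788
11 -1 -7.681 10.184
12 -1 6.504 -13.791
13 -1 -10.577 14.778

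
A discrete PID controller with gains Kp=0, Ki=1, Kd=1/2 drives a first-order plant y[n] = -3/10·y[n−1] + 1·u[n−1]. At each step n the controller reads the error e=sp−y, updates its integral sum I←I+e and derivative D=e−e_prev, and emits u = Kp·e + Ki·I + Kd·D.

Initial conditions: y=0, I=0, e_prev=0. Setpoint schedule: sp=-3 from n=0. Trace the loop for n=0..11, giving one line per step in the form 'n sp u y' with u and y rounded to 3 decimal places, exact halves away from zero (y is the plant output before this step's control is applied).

0 -3 -4.500 0.000
1 -3 0.750 -4.500
2 -3 -9.900 2.100
3 -3 7.245 -10.530
4 -3 -22.941 10.404
5 -3 28.821 -26.062
6 -3 -60.403 36.640
7 -3 93.360 -71.395
8 -3 -171.523 114.779
9 -3 284.888 -205.956
10 -3 -501.470 346.675
11 -3 853.392 -605.473

(exact arithmetic carried between steps; '≈' marks a value shown rounded to 6 d.p. or computed from one; I and e_prev carry over from the previous line; the table rounds u and y to 3 d.p., halves away from zero)
n=0: y=0, sp=-3, e=sp−y=-3; I=-3, D=e−e_prev=-3; u=0·(-3)+1·(-3)+1/2·(-3)=-4.5; next y=-3/10·0+1·(-4.5)=-4.5
n=1: y=-4.5, sp=-3, e=sp−y=1.5; I=-1.5, D=e−e_prev=4.5; u=0·1.5+1·(-1.5)+1/2·4.5=0.75; next y=-3/10·(-4.5)+1·0.75=2.1
n=2: y=2.1, sp=-3, e=sp−y=-5.1; I=-6.6, D=e−e_prev=-6.6; u=0·(-5.1)+1·(-6.6)+1/2·(-6.6)=-9.9; next y=-3/10·2.1+1·(-9.9)=-10.53
n=3: y=-10.53, sp=-3, e=sp−y=7.53; I=0.93, D=e−e_prev=12.63; u=0·7.53+1·0.93+1/2·12.63=7.245; next y=-3/10·(-10.53)+1·7.245=10.404
n=4: y=10.404, sp=-3, e=sp−y=-13.404; I=-12.474, D=e−e_prev=-20.934; u=0·(-13.404)+1·(-12.474)+1/2·(-20.934)=-22.941; next y=-3/10·10.404+1·(-22.941)=-26.0622
n=5: y=-26.0622, sp=-3, e=sp−y=23.0622; I=10.5882, D=e−e_prev=36.4662; u=0·23.0622+1·10.5882+1/2·36.4662=28.8213; next y=-3/10·(-26.0622)+1·28.8213=36.63996
n=6: y=36.63996, sp=-3, e=sp−y=-39.63996; I=-29.05176, D=e−e_prev=-62.70216; u=0·(-39.63996)+1·(-29.05176)+1/2·(-62.70216)=-60.40284; next y=-3/10·36.63996+1·(-60.40284)=-71.394828
n=7: y=-71.394828, sp=-3, e=sp−y=68.394828; I=39.343068, D=e−e_prev=108.034788; u=0·68.394828+1·39.343068+1/2·108.034788=93.360462; next y=-3/10·(-71.394828)+1·93.360462≈114.778910
n=8: y≈114.778910, sp=-3, e=sp−y≈-117.778910; I≈-78.435842, D=e−e_prev≈-186.173738; u=0·(-117.778910)+1·(-78.435842)+1/2·(-186.173738)≈-171.522712; next y=-3/10·114.778910+1·(-171.522712)≈-205.956385
n=9: y≈-205.956385, sp=-3, e=sp−y≈202.956385; I≈124.520542, D=e−e_prev≈320.735295; u=0·202.956385+1·124.520542+1/2·320.735295≈284.888190; next y=-3/10·(-205.956385)+1·284.888190≈346.675105
n=10: y≈346.675105, sp=-3, e=sp−y≈-349.675105; I≈-225.154563, D=e−e_prev≈-552.631490; u=0·(-349.675105)+1·(-225.154563)+1/2·(-552.631490)≈-501.470308; next y=-3/10·346.675105+1·(-501.470308)≈-605.472840
n=11: y≈-605.472840, sp=-3, e=sp−y≈602.472840; I≈377.318277, D=e−e_prev≈952.147945; u=0·602.472840+1·377.318277+1/2·952.147945≈853.392249; next y=-3/10·(-605.472840)+1·853.392249≈1035.034101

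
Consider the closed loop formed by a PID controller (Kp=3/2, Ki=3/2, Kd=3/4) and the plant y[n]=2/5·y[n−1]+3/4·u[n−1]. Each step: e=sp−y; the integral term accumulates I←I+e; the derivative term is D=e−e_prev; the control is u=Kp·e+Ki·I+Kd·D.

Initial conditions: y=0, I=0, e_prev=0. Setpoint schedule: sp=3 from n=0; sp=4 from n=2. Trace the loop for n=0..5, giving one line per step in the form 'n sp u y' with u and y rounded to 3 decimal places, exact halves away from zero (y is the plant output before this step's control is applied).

(exact arithmetic carried between steps; '≈' marks a value shown rounded to 6 d.p. or computed from one; I and e_prev carry over from the previous line; the table rounds u and y to 3 d.p., halves away from zero)
n=0: y=0, sp=3, e=sp−y=3; I=3, D=e−e_prev=3; u=3/2·3+3/2·3+3/4·3=11.25; next y=2/5·0+3/4·11.25=8.4375
n=1: y=8.4375, sp=3, e=sp−y=-5.4375; I=-2.4375, D=e−e_prev=-8.4375; u=3/2·(-5.4375)+3/2·(-2.4375)+3/4·(-8.4375)=-18.140625; next y=2/5·8.4375+3/4·(-18.140625)≈-10.230469
n=2: y≈-10.230469, sp=4, e=sp−y≈14.230469; I≈11.792969, D=e−e_prev≈19.667969; u=3/2·14.230469+3/2·11.792969+3/4·19.667969≈53.786133; next y=2/5·(-10.230469)+3/4·53.786133≈36.247412
n=3: y≈36.247412, sp=4, e=sp−y≈-32.247412; I≈-20.454443, D=e−e_prev≈-46.477881; u=3/2·(-32.247412)+3/2·(-20.454443)+3/4·(-46.477881)≈-113.911194; next y=2/5·36.247412+3/4·(-113.911194)≈-70.934431
n=4: y≈-70.934431, sp=4, e=sp−y≈74.934431; I≈54.479987, D=e−e_prev≈107.181843; u=3/2·74.934431+3/2·54.479987+3/4·107.181843≈274.508009; next y=2/5·(-70.934431)+3/4·274.508009≈177.507234
n=5: y≈177.507234, sp=4, e=sp−y≈-173.507234; I≈-119.027247, D=e−e_prev≈-248.441665; u=3/2·(-173.507234)+3/2·(-119.027247)+3/4·(-248.441665)≈-625.132970; next y=2/5·177.507234+3/4·(-625.132970)≈-397.846834

0 3 11.250 0.000
1 3 -18.141 8.438
2 4 53.786 -10.230
3 4 -113.911 36.247
4 4 274.508 -70.934
5 4 -625.133 177.507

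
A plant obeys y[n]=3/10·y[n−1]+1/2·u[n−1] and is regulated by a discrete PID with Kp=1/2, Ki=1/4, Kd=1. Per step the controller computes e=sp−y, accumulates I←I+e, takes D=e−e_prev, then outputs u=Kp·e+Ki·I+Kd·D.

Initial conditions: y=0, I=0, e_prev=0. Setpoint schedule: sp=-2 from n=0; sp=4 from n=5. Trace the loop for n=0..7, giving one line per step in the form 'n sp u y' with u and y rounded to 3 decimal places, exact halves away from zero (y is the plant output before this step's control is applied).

(exact arithmetic carried between steps; '≈' marks a value shown rounded to 6 d.p. or computed from one; I and e_prev carry over from the previous line; the table rounds u and y to 3 d.p., halves away from zero)
n=0: y=0, sp=-2, e=sp−y=-2; I=-2, D=e−e_prev=-2; u=1/2·(-2)+1/4·(-2)+1·(-2)=-3.5; next y=3/10·0+1/2·(-3.5)=-1.75
n=1: y=-1.75, sp=-2, e=sp−y=-0.25; I=-2.25, D=e−e_prev=1.75; u=1/2·(-0.25)+1/4·(-2.25)+1·1.75=1.0625; next y=3/10·(-1.75)+1/2·1.0625=0.00625
n=2: y=0.00625, sp=-2, e=sp−y=-2.00625; I=-4.25625, D=e−e_prev=-1.75625; u=1/2·(-2.00625)+1/4·(-4.25625)+1·(-1.75625)≈-3.823438; next y=3/10·0.00625+1/2·(-3.823438)≈-1.909844
n=3: y≈-1.909844, sp=-2, e=sp−y≈-0.090156; I≈-4.346406, D=e−e_prev≈1.916094; u=1/2·(-0.090156)+1/4·(-4.346406)+1·1.916094≈0.784414; next y=3/10·(-1.909844)+1/2·0.784414≈-0.180746
n=4: y≈-0.180746, sp=-2, e=sp−y≈-1.819254; I≈-6.165660, D=e−e_prev≈-1.729098; u=1/2·(-1.819254)+1/4·(-6.165660)+1·(-1.729098)≈-4.180140; next y=3/10·(-0.180746)+1/2·(-4.180140)≈-2.144294
n=5: y≈-2.144294, sp=4, e=sp−y≈6.144294; I≈-0.021367, D=e−e_prev≈7.963548; u=1/2·6.144294+1/4·(-0.021367)+1·7.963548≈11.030353; next y=3/10·(-2.144294)+1/2·11.030353≈4.871888
n=6: y≈4.871888, sp=4, e=sp−y≈-0.871888; I≈-0.893255, D=e−e_prev≈-7.016182; u=1/2·(-0.871888)+1/4·(-0.893255)+1·(-7.016182)≈-7.675440; next y=3/10·4.871888+1/2·(-7.675440)≈-2.376153
n=7: y≈-2.376153, sp=4, e=sp−y≈6.376153; I≈5.482899, D=e−e_prev≈7.248042; u=1/2·6.376153+1/4·5.482899+1·7.248042≈11.806843; next y=3/10·(-2.376153)+1/2·11.806843≈5.190575

0 -2 -3.500 0.000
1 -2 1.063 -1.750
2 -2 -3.823 0.006
3 -2 0.784 -1.910
4 -2 -4.180 -0.181
5 4 11.030 -2.144
6 4 -7.675 4.872
7 4 11.807 -2.376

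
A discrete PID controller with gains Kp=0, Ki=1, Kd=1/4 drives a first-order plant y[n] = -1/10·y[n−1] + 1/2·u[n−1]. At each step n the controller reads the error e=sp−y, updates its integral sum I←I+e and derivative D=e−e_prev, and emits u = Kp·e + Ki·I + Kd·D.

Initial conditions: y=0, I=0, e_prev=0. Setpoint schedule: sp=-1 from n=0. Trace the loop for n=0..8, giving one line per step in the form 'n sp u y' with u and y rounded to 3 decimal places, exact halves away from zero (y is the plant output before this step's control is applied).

0 -1 -1.250 0.000
1 -1 -1.219 -0.625
2 -1 -1.848 -0.547
3 -1 -1.878 -0.869
4 -1 -2.111 -0.852
5 -1 -2.107 -0.970
6 -1 -2.183 -0.956
7 -1 -2.174 -0.996
8 -1 -2.199 -0.987

(exact arithmetic carried between steps; '≈' marks a value shown rounded to 6 d.p. or computed from one; I and e_prev carry over from the previous line; the table rounds u and y to 3 d.p., halves away from zero)
n=0: y=0, sp=-1, e=sp−y=-1; I=-1, D=e−e_prev=-1; u=0·(-1)+1·(-1)+1/4·(-1)=-1.25; next y=-1/10·0+1/2·(-1.25)=-0.625
n=1: y=-0.625, sp=-1, e=sp−y=-0.375; I=-1.375, D=e−e_prev=0.625; u=0·(-0.375)+1·(-1.375)+1/4·0.625=-1.21875; next y=-1/10·(-0.625)+1/2·(-1.21875)=-0.546875
n=2: y=-0.546875, sp=-1, e=sp−y=-0.453125; I=-1.828125, D=e−e_prev=-0.078125; u=0·(-0.453125)+1·(-1.828125)+1/4·(-0.078125)≈-1.847656; next y=-1/10·(-0.546875)+1/2·(-1.847656)≈-0.869141
n=3: y≈-0.869141, sp=-1, e=sp−y≈-0.130859; I≈-1.958984, D=e−e_prev≈0.322266; u=0·(-0.130859)+1·(-1.958984)+1/4·0.322266≈-1.878418; next y=-1/10·(-0.869141)+1/2·(-1.878418)≈-0.852295
n=4: y≈-0.852295, sp=-1, e=sp−y≈-0.147705; I≈-2.106689, D=e−e_prev≈-0.016846; u=0·(-0.147705)+1·(-2.106689)+1/4·(-0.016846)≈-2.110901; next y=-1/10·(-0.852295)+1/2·(-2.110901)≈-0.970221
n=5: y≈-0.970221, sp=-1, e=sp−y≈-0.029779; I≈-2.136469, D=e−e_prev≈0.117926; u=0·(-0.029779)+1·(-2.136469)+1/4·0.117926≈-2.106987; next y=-1/10·(-0.970221)+1/2·(-2.106987)≈-0.956471
n=6: y≈-0.956471, sp=-1, e=sp−y≈-0.043529; I≈-2.179997, D=e−e_prev≈-0.013750; u=0·(-0.043529)+1·(-2.179997)+1/4·(-0.013750)≈-2.183434; next y=-1/10·(-0.956471)+1/2·(-2.183434)≈-0.996070
n=7: y≈-0.996070, sp=-1, e=sp−y≈-0.003930; I≈-2.183927, D=e−e_prev≈0.039599; u=0·(-0.003930)+1·(-2.183927)+1/4·0.039599≈-2.174027; next y=-1/10·(-0.996070)+1/2·(-2.174027)≈-0.987407
n=8: y≈-0.987407, sp=-1, e=sp−y≈-0.012593; I≈-2.196520, D=e−e_prev≈-0.008663; u=0·(-0.012593)+1·(-2.196520)+1/4·(-0.008663)≈-2.198686; next y=-1/10·(-0.987407)+1/2·(-2.198686)≈-1.000602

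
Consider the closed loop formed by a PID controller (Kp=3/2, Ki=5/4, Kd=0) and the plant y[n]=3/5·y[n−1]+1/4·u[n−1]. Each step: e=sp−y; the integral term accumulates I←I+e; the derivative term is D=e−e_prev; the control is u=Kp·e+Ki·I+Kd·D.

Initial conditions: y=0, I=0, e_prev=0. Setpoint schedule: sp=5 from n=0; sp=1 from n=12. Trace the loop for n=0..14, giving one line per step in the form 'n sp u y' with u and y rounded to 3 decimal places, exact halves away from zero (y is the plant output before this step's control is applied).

0 5 13.750 0.000
1 5 10.547 3.438
2 5 9.030 4.699
3 5 8.367 5.077
4 5 8.103 5.138
5 5 8.012 5.109
6 5 7.987 5.068
7 5 7.986 5.038
8 5 7.990 5.019
9 5 7.994 5.009
10 5 7.997 5.004
11 5 7.998 5.002
12 1 -3.001 5.001
13 1 -0.438 2.250
14 1 0.776 1.241

(exact arithmetic carried between steps; '≈' marks a value shown rounded to 6 d.p. or computed from one; I and e_prev carry over from the previous line; the table rounds u and y to 3 d.p., halves away from zero)
n=0: y=0, sp=5, e=sp−y=5; I=5, D=e−e_prev=5; u=3/2·5+5/4·5+0·5=13.75; next y=3/5·0+1/4·13.75=3.4375
n=1: y=3.4375, sp=5, e=sp−y=1.5625; I=6.5625, D=e−e_prev=-3.4375; u=3/2·1.5625+5/4·6.5625+0·(-3.4375)=10.546875; next y=3/5·3.4375+1/4·10.546875≈4.699219
n=2: y≈4.699219, sp=5, e=sp−y≈0.300781; I≈6.863281, D=e−e_prev≈-1.261719; u=3/2·0.300781+5/4·6.863281+0·(-1.261719)≈9.030273; next y=3/5·4.699219+1/4·9.030273≈5.077100
n=3: y≈5.077100, sp=5, e=sp−y≈-0.077100; I≈6.786182, D=e−e_prev≈-0.377881; u=3/2·(-0.077100)+5/4·6.786182+0·(-0.377881)≈8.367078; next y=3/5·5.077100+1/4·8.367078≈5.138029
n=4: y≈5.138029, sp=5, e=sp−y≈-0.138029; I≈6.648152, D=e−e_prev≈-0.060930; u=3/2·(-0.138029)+5/4·6.648152+0·(-0.060930)≈8.103147; next y=3/5·5.138029+1/4·8.103147≈5.108604
n=5: y≈5.108604, sp=5, e=sp−y≈-0.108604; I≈6.539548, D=e−e_prev≈0.029425; u=3/2·(-0.108604)+5/4·6.539548+0·0.029425≈8.011529; next y=3/5·5.108604+1/4·8.011529≈5.068045
n=6: y≈5.068045, sp=5, e=sp−y≈-0.068045; I≈6.471503, D=e−e_prev≈0.040559; u=3/2·(-0.068045)+5/4·6.471503+0·0.040559≈7.987312; next y=3/5·5.068045+1/4·7.987312≈5.037655
n=7: y≈5.037655, sp=5, e=sp−y≈-0.037655; I≈6.433849, D=e−e_prev≈0.030390; u=3/2·(-0.037655)+5/4·6.433849+0·0.030390≈7.985828; next y=3/5·5.037655+1/4·7.985828≈5.019050
n=8: y≈5.019050, sp=5, e=sp−y≈-0.019050; I≈6.414799, D=e−e_prev≈0.018605; u=3/2·(-0.019050)+5/4·6.414799+0·0.018605≈7.989923; next y=3/5·5.019050+1/4·7.989923≈5.008911
n=9: y≈5.008911, sp=5, e=sp−y≈-0.008911; I≈6.405888, D=e−e_prev≈0.010139; u=3/2·(-0.008911)+5/4·6.405888+0·0.010139≈7.993993; next y=3/5·5.008911+1/4·7.993993≈5.003845
n=10: y≈5.003845, sp=5, e=sp−y≈-0.003845; I≈6.402043, D=e−e_prev≈0.005066; u=3/2·(-0.003845)+5/4·6.402043+0·0.005066≈7.996786; next y=3/5·5.003845+1/4·7.996786≈5.001503
n=11: y≈5.001503, sp=5, e=sp−y≈-0.001503; I≈6.400539, D=e−e_prev≈0.002341; u=3/2·(-0.001503)+5/4·6.400539+0·0.002341≈7.998419; next y=3/5·5.001503+1/4·7.998419≈5.000507
n=12: y≈5.000507, sp=1, e=sp−y≈-4.000507; I≈2.400033, D=e−e_prev≈-3.999003; u=3/2·(-4.000507)+5/4·2.400033+0·(-3.999003)≈-3.000720; next y=3/5·5.000507+1/4·(-3.000720)≈2.250124
n=13: y≈2.250124, sp=1, e=sp−y≈-1.250124; I≈1.149908, D=e−e_prev≈2.750383; u=3/2·(-1.250124)+5/4·1.149908+0·2.750383≈-0.437801; next y=3/5·2.250124+1/4·(-0.437801)≈1.240624
n=14: y≈1.240624, sp=1, e=sp−y≈-0.240624; I≈0.909284, D=e−e_prev≈1.009500; u=3/2·(-0.240624)+5/4·0.909284+0·1.009500≈0.775669; next y=3/5·1.240624+1/4·0.775669≈0.938292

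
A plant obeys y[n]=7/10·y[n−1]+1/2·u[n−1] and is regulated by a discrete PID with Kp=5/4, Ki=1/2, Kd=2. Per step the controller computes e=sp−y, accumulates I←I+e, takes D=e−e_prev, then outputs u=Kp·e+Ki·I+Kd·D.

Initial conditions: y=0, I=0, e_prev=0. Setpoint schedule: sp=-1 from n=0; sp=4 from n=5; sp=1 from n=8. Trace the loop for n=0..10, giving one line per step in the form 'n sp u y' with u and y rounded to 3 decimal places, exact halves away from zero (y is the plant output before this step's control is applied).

(exact arithmetic carried between steps; '≈' marks a value shown rounded to 6 d.p. or computed from one; I and e_prev carry over from the previous line; the table rounds u and y to 3 d.p., halves away from zero)
n=0: y=0, sp=-1, e=sp−y=-1; I=-1, D=e−e_prev=-1; u=5/4·(-1)+1/2·(-1)+2·(-1)=-3.75; next y=7/10·0+1/2·(-3.75)=-1.875
n=1: y=-1.875, sp=-1, e=sp−y=0.875; I=-0.125, D=e−e_prev=1.875; u=5/4·0.875+1/2·(-0.125)+2·1.875=4.78125; next y=7/10·(-1.875)+1/2·4.78125=1.078125
n=2: y=1.078125, sp=-1, e=sp−y=-2.078125; I=-2.203125, D=e−e_prev=-2.953125; u=5/4·(-2.078125)+1/2·(-2.203125)+2·(-2.953125)≈-9.605469; next y=7/10·1.078125+1/2·(-9.605469)≈-4.048047
n=3: y≈-4.048047, sp=-1, e=sp−y≈3.048047; I≈0.844922, D=e−e_prev≈5.126172; u=5/4·3.048047+1/2·0.844922+2·5.126172≈14.484863; next y=7/10·(-4.048047)+1/2·14.484863≈4.408799
n=4: y≈4.408799, sp=-1, e=sp−y≈-5.408799; I≈-4.563877, D=e−e_prev≈-8.456846; u=5/4·(-5.408799)+1/2·(-4.563877)+2·(-8.456846)≈-25.956628; next y=7/10·4.408799+1/2·(-25.956628)≈-9.892155
n=5: y≈-9.892155, sp=4, e=sp−y≈13.892155; I≈9.328278, D=e−e_prev≈19.300954; u=5/4·13.892155+1/2·9.328278+2·19.300954≈60.631241; next y=7/10·(-9.892155)+1/2·60.631241≈23.391112
n=6: y≈23.391112, sp=4, e=sp−y≈-19.391112; I≈-10.062834, D=e−e_prev≈-33.283267; u=5/4·(-19.391112)+1/2·(-10.062834)+2·(-33.283267)≈-95.836840; next y=7/10·23.391112+1/2·(-95.836840)≈-31.544642
n=7: y≈-31.544642, sp=4, e=sp−y≈35.544642; I≈25.481808, D=e−e_prev≈54.935754; u=5/4·35.544642+1/2·25.481808+2·54.935754≈167.043213; next y=7/10·(-31.544642)+1/2·167.043213≈61.440357
n=8: y≈61.440357, sp=1, e=sp−y≈-60.440357; I≈-34.958549, D=e−e_prev≈-95.984999; u=5/4·(-60.440357)+1/2·(-34.958549)+2·(-95.984999)≈-284.999720; next y=7/10·61.440357+1/2·(-284.999720)≈-99.491610
n=9: y≈-99.491610, sp=1, e=sp−y≈100.491610; I≈65.533060, D=e−e_prev≈160.931967; u=5/4·100.491610+1/2·65.533060+2·160.931967≈480.244977; next y=7/10·(-99.491610)+1/2·480.244977≈170.478362
n=10: y≈170.478362, sp=1, e=sp−y≈-169.478362; I≈-103.945301, D=e−e_prev≈-269.969971; u=5/4·(-169.478362)+1/2·(-103.945301)+2·(-269.969971)≈-803.760546; next y=7/10·170.478362+1/2·(-803.760546)≈-282.545420

0 -1 -3.750 0.000
1 -1 4.781 -1.875
2 -1 -9.605 1.078
3 -1 14.485 -4.048
4 -1 -25.957 4.409
5 4 60.631 -9.892
6 4 -95.837 23.391
7 4 167.043 -31.545
8 1 -285.000 61.440
9 1 480.245 -99.492
10 1 -803.761 170.478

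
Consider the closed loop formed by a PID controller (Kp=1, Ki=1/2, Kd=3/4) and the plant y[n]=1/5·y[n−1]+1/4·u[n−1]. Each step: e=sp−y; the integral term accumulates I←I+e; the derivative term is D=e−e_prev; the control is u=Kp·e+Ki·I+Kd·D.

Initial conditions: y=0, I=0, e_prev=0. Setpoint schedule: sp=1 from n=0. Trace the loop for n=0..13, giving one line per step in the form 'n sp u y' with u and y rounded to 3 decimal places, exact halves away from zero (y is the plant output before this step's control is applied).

(exact arithmetic carried between steps; '≈' marks a value shown rounded to 6 d.p. or computed from one; I and e_prev carry over from the previous line; the table rounds u and y to 3 d.p., halves away from zero)
n=0: y=0, sp=1, e=sp−y=1; I=1, D=e−e_prev=1; u=1·1+1/2·1+3/4·1=2.25; next y=1/5·0+1/4·2.25=0.5625
n=1: y=0.5625, sp=1, e=sp−y=0.4375; I=1.4375, D=e−e_prev=-0.5625; u=1·0.4375+1/2·1.4375+3/4·(-0.5625)=0.734375; next y=1/5·0.5625+1/4·0.734375≈0.296094
n=2: y≈0.296094, sp=1, e=sp−y≈0.703906; I≈2.141406, D=e−e_prev≈0.266406; u=1·0.703906+1/2·2.141406+3/4·0.266406≈1.974414; next y=1/5·0.296094+1/4·1.974414≈0.552822
n=3: y≈0.552822, sp=1, e=sp−y≈0.447178; I≈2.588584, D=e−e_prev≈-0.256729; u=1·0.447178+1/2·2.588584+3/4·(-0.256729)≈1.548923; next y=1/5·0.552822+1/4·1.548923≈0.497795
n=4: y≈0.497795, sp=1, e=sp−y≈0.502205; I≈3.090789, D=e−e_prev≈0.055027; u=1·0.502205+1/2·3.090789+3/4·0.055027≈2.088869; next y=1/5·0.497795+1/4·2.088869≈0.621776
n=5: y≈0.621776, sp=1, e=sp−y≈0.378224; I≈3.469012, D=e−e_prev≈-0.123981; u=1·0.378224+1/2·3.469012+3/4·(-0.123981)≈2.019744; next y=1/5·0.621776+1/4·2.019744≈0.629291
n=6: y≈0.629291, sp=1, e=sp−y≈0.370709; I≈3.839721, D=e−e_prev≈-0.007515; u=1·0.370709+1/2·3.839721+3/4·(-0.007515)≈2.284933; next y=1/5·0.629291+1/4·2.284933≈0.697092
n=7: y≈0.697092, sp=1, e=sp−y≈0.302908; I≈4.142630, D=e−e_prev≈-0.067800; u=1·0.302908+1/2·4.142630+3/4·(-0.067800)≈2.323373; next y=1/5·0.697092+1/4·2.323373≈0.720262
n=8: y≈0.720262, sp=1, e=sp−y≈0.279738; I≈4.422368, D=e−e_prev≈-0.023170; u=1·0.279738+1/2·4.422368+3/4·(-0.023170)≈2.473545; next y=1/5·0.720262+1/4·2.473545≈0.762439
n=9: y≈0.762439, sp=1, e=sp−y≈0.237561; I≈4.659929, D=e−e_prev≈-0.042177; u=1·0.237561+1/2·4.659929+3/4·(-0.042177)≈2.535893; next y=1/5·0.762439+1/4·2.535893≈0.786461
n=10: y≈0.786461, sp=1, e=sp−y≈0.213539; I≈4.873468, D=e−e_prev≈-0.024023; u=1·0.213539+1/2·4.873468+3/4·(-0.024023)≈2.632256; next y=1/5·0.786461+1/4·2.632256≈0.815356
n=11: y≈0.815356, sp=1, e=sp−y≈0.184644; I≈5.058112, D=e−e_prev≈-0.028895; u=1·0.184644+1/2·5.058112+3/4·(-0.028895)≈2.692028; next y=1/5·0.815356+1/4·2.692028≈0.836078
n=12: y≈0.836078, sp=1, e=sp−y≈0.163922; I≈5.222034, D=e−e_prev≈-0.020722; u=1·0.163922+1/2·5.222034+3/4·(-0.020722)≈2.759397; next y=1/5·0.836078+1/4·2.759397≈0.857065
n=13: y≈0.857065, sp=1, e=sp−y≈0.142935; I≈5.364969, D=e−e_prev≈-0.020987; u=1·0.142935+1/2·5.364969+3/4·(-0.020987)≈2.809680; next y=1/5·0.857065+1/4·2.809680≈0.873833

0 1 2.250 0.000
1 1 0.734 0.563
2 1 1.974 0.296
3 1 1.549 0.553
4 1 2.089 0.498
5 1 2.020 0.622
6 1 2.285 0.629
7 1 2.323 0.697
8 1 2.474 0.720
9 1 2.536 0.762
10 1 2.632 0.786
11 1 2.692 0.815
12 1 2.759 0.836
13 1 2.810 0.857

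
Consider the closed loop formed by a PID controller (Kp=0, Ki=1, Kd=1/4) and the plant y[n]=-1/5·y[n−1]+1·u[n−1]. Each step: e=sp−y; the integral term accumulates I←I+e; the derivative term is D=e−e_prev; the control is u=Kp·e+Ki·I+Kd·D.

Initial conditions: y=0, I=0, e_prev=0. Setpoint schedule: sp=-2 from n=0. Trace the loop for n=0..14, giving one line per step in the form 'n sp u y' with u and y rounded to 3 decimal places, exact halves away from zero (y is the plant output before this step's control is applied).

(exact arithmetic carried between steps; '≈' marks a value shown rounded to 6 d.p. or computed from one; I and e_prev carry over from the previous line; the table rounds u and y to 3 d.p., halves away from zero)
n=0: y=0, sp=-2, e=sp−y=-2; I=-2, D=e−e_prev=-2; u=0·(-2)+1·(-2)+1/4·(-2)=-2.5; next y=-1/5·0+1·(-2.5)=-2.5
n=1: y=-2.5, sp=-2, e=sp−y=0.5; I=-1.5, D=e−e_prev=2.5; u=0·0.5+1·(-1.5)+1/4·2.5=-0.875; next y=-1/5·(-2.5)+1·(-0.875)=-0.375
n=2: y=-0.375, sp=-2, e=sp−y=-1.625; I=-3.125, D=e−e_prev=-2.125; u=0·(-1.625)+1·(-3.125)+1/4·(-2.125)=-3.65625; next y=-1/5·(-0.375)+1·(-3.65625)=-3.58125
n=3: y=-3.58125, sp=-2, e=sp−y=1.58125; I=-1.54375, D=e−e_prev=3.20625; u=0·1.58125+1·(-1.54375)+1/4·3.20625≈-0.742188; next y=-1/5·(-3.58125)+1·(-0.742188)≈-0.025938
n=4: y≈-0.025938, sp=-2, e=sp−y≈-1.974063; I≈-3.517813, D=e−e_prev≈-3.555313; u=0·(-1.974063)+1·(-3.517813)+1/4·(-3.555313)≈-4.406641; next y=-1/5·(-0.025938)+1·(-4.406641)≈-4.401453
n=5: y≈-4.401453, sp=-2, e=sp−y≈2.401453; I≈-1.116359, D=e−e_prev≈4.375516; u=0·2.401453+1·(-1.116359)+1/4·4.375516≈-0.022480; next y=-1/5·(-4.401453)+1·(-0.022480)≈0.857810
n=6: y≈0.857810, sp=-2, e=sp−y≈-2.857810; I≈-3.974170, D=e−e_prev≈-5.259263; u=0·(-2.857810)+1·(-3.974170)+1/4·(-5.259263)≈-5.288985; next y=-1/5·0.857810+1·(-5.288985)≈-5.460547
n=7: y≈-5.460547, sp=-2, e=sp−y≈3.460547; I≈-0.513622, D=e−e_prev≈6.318358; u=0·3.460547+1·(-0.513622)+1/4·6.318358≈1.065967; next y=-1/5·(-5.460547)+1·1.065967≈2.158077
n=8: y≈2.158077, sp=-2, e=sp−y≈-4.158077; I≈-4.671699, D=e−e_prev≈-7.618624; u=0·(-4.158077)+1·(-4.671699)+1/4·(-7.618624)≈-6.576355; next y=-1/5·2.158077+1·(-6.576355)≈-7.007970
n=9: y≈-7.007970, sp=-2, e=sp−y≈5.007970; I≈0.336271, D=e−e_prev≈9.166047; u=0·5.007970+1·0.336271+1/4·9.166047≈2.627783; next y=-1/5·(-7.007970)+1·2.627783≈4.029377
n=10: y≈4.029377, sp=-2, e=sp−y≈-6.029377; I≈-5.693106, D=e−e_prev≈-11.037347; u=0·(-6.029377)+1·(-5.693106)+1/4·(-11.037347)≈-8.452443; next y=-1/5·4.029377+1·(-8.452443)≈-9.258318
n=11: y≈-9.258318, sp=-2, e=sp−y≈7.258318; I≈1.565212, D=e−e_prev≈13.287695; u=0·7.258318+1·1.565212+1/4·13.287695≈4.887136; next y=-1/5·(-9.258318)+1·4.887136≈6.738800
n=12: y≈6.738800, sp=-2, e=sp−y≈-8.738800; I≈-7.173587, D=e−e_prev≈-15.997118; u=0·(-8.738800)+1·(-7.173587)+1/4·(-15.997118)≈-11.172867; next y=-1/5·6.738800+1·(-11.172867)≈-12.520627
n=13: y≈-12.520627, sp=-2, e=sp−y≈10.520627; I≈3.347039, D=e−e_prev≈19.259426; u=0·10.520627+1·3.347039+1/4·19.259426≈8.161896; next y=-1/5·(-12.520627)+1·8.161896≈10.666021
n=14: y≈10.666021, sp=-2, e=sp−y≈-12.666021; I≈-9.318982, D=e−e_prev≈-23.186648; u=0·(-12.666021)+1·(-9.318982)+1/4·(-23.186648)≈-15.115644; next y=-1/5·10.666021+1·(-15.115644)≈-17.248848

0 -2 -2.500 0.000
1 -2 -0.875 -2.500
2 -2 -3.656 -0.375
3 -2 -0.742 -3.581
4 -2 -4.407 -0.026
5 -2 -0.022 -4.401
6 -2 -5.289 0.858
7 -2 1.066 -5.461
8 -2 -6.576 2.158
9 -2 2.628 -7.008
10 -2 -8.452 4.029
11 -2 4.887 -9.258
12 -2 -11.173 6.739
13 -2 8.162 -12.521
14 -2 -15.116 10.666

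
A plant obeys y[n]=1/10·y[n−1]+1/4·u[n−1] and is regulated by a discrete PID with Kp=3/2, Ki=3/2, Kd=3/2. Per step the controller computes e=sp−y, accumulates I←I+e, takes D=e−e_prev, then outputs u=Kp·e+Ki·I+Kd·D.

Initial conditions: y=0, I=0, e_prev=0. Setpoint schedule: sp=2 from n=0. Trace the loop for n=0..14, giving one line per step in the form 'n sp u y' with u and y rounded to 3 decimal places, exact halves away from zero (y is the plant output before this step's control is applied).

0 2 9.000 0.000
1 2 -1.125 2.250
2 2 12.253 -0.056
3 2 -2.134 3.058
4 2 15.735 -0.228
5 2 -4.476 3.911
6 2 19.740 -0.728
7 2 -8.282 4.862
8 2 24.819 -1.584
9 2 -13.812 6.046
10 2 31.591 -2.848
11 2 -21.555 7.613
12 2 40.799 -4.627
13 2 -32.260 9.737
14 2 53.409 -7.091

(exact arithmetic carried between steps; '≈' marks a value shown rounded to 6 d.p. or computed from one; I and e_prev carry over from the previous line; the table rounds u and y to 3 d.p., halves away from zero)
n=0: y=0, sp=2, e=sp−y=2; I=2, D=e−e_prev=2; u=3/2·2+3/2·2+3/2·2=9; next y=1/10·0+1/4·9=2.25
n=1: y=2.25, sp=2, e=sp−y=-0.25; I=1.75, D=e−e_prev=-2.25; u=3/2·(-0.25)+3/2·1.75+3/2·(-2.25)=-1.125; next y=1/10·2.25+1/4·(-1.125)=-0.05625
n=2: y=-0.05625, sp=2, e=sp−y=2.05625; I=3.80625, D=e−e_prev=2.30625; u=3/2·2.05625+3/2·3.80625+3/2·2.30625=12.253125; next y=1/10·(-0.05625)+1/4·12.253125≈3.057656
n=3: y≈3.057656, sp=2, e=sp−y≈-1.057656; I≈2.748594, D=e−e_prev≈-3.113906; u=3/2·(-1.057656)+3/2·2.748594+3/2·(-3.113906)≈-2.134453; next y=1/10·3.057656+1/4·(-2.134453)≈-0.227848
n=4: y≈-0.227848, sp=2, e=sp−y≈2.227848; I≈4.976441, D=e−e_prev≈3.285504; u=3/2·2.227848+3/2·4.976441+3/2·3.285504≈15.734689; next y=1/10·(-0.227848)+1/4·15.734689≈3.910888
n=5: y≈3.910888, sp=2, e=sp−y≈-1.910888; I≈3.065554, D=e−e_prev≈-4.138735; u=3/2·(-1.910888)+3/2·3.065554+3/2·(-4.138735)≈-4.476104; next y=1/10·3.910888+1/4·(-4.476104)≈-0.727937
n=6: y≈-0.727937, sp=2, e=sp−y≈2.727937; I≈5.793491, D=e−e_prev≈4.638825; u=3/2·2.727937+3/2·5.793491+3/2·4.638825≈19.740379; next y=1/10·(-0.727937)+1/4·19.740379≈4.862301
n=7: y≈4.862301, sp=2, e=sp−y≈-2.862301; I≈2.931190, D=e−e_prev≈-5.590238; u=3/2·(-2.862301)+3/2·2.931190+3/2·(-5.590238)≈-8.282024; next y=1/10·4.862301+1/4·(-8.282024)≈-1.584276
n=8: y≈-1.584276, sp=2, e=sp−y≈3.584276; I≈6.515466, D=e−e_prev≈6.446577; u=3/2·3.584276+3/2·6.515466+3/2·6.446577≈24.819478; next y=1/10·(-1.584276)+1/4·24.819478≈6.046442
n=9: y≈6.046442, sp=2, e=sp−y≈-4.046442; I≈2.469024, D=e−e_prev≈-7.630718; u=3/2·(-4.046442)+3/2·2.469024+3/2·(-7.630718)≈-13.812204; next y=1/10·6.046442+1/4·(-13.812204)≈-2.848407
n=10: y≈-2.848407, sp=2, e=sp−y≈4.848407; I≈7.317431, D=e−e_prev≈8.894849; u=3/2·4.848407+3/2·7.317431+3/2·8.894849≈31.591029; next y=1/10·(-2.848407)+1/4·31.591029≈7.612917
n=11: y≈7.612917, sp=2, e=sp−y≈-5.612917; I≈1.704514, D=e−e_prev≈-10.461323; u=3/2·(-5.612917)+3/2·1.704514+3/2·(-10.461323)≈-21.554589; next y=1/10·7.612917+1/4·(-21.554589)≈-4.627356
n=12: y≈-4.627356, sp=2, e=sp−y≈6.627356; I≈8.331870, D=e−e_prev≈12.240272; u=3/2·6.627356+3/2·8.331870+3/2·12.240272≈40.799246; next y=1/10·(-4.627356)+1/4·40.799246≈9.737076
n=13: y≈9.737076, sp=2, e=sp−y≈-7.737076; I≈0.594794, D=e−e_prev≈-14.364432; u=3/2·(-7.737076)+3/2·0.594794+3/2·(-14.364432)≈-32.260071; next y=1/10·9.737076+1/4·(-32.260071)≈-7.091310
n=14: y≈-7.091310, sp=2, e=sp−y≈9.091310; I≈9.686104, D=e−e_prev≈16.828386; u=3/2·9.091310+3/2·9.686104+3/2·16.828386≈53.408700; next y=1/10·(-7.091310)+1/4·53.408700≈12.643044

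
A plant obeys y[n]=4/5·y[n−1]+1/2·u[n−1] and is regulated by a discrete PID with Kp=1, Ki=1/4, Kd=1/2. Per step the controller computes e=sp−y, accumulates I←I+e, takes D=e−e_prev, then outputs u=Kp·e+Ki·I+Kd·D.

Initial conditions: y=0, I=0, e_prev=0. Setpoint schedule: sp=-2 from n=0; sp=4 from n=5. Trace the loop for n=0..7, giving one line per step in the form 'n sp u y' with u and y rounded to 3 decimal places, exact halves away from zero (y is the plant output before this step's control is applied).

0 -2 -3.500 0.000
1 -2 0.063 -1.750
2 -2 -1.542 -1.369
3 -2 -0.639 -1.866
4 -2 -1.015 -1.812
5 4 9.719 -1.957
6 4 -1.053 3.293
7 4 3.823 2.108

(exact arithmetic carried between steps; '≈' marks a value shown rounded to 6 d.p. or computed from one; I and e_prev carry over from the previous line; the table rounds u and y to 3 d.p., halves away from zero)
n=0: y=0, sp=-2, e=sp−y=-2; I=-2, D=e−e_prev=-2; u=1·(-2)+1/4·(-2)+1/2·(-2)=-3.5; next y=4/5·0+1/2·(-3.5)=-1.75
n=1: y=-1.75, sp=-2, e=sp−y=-0.25; I=-2.25, D=e−e_prev=1.75; u=1·(-0.25)+1/4·(-2.25)+1/2·1.75=0.0625; next y=4/5·(-1.75)+1/2·0.0625=-1.36875
n=2: y=-1.36875, sp=-2, e=sp−y=-0.63125; I=-2.88125, D=e−e_prev=-0.38125; u=1·(-0.63125)+1/4·(-2.88125)+1/2·(-0.38125)≈-1.542188; next y=4/5·(-1.36875)+1/2·(-1.542188)≈-1.866094
n=3: y≈-1.866094, sp=-2, e=sp−y≈-0.133906; I≈-3.015156, D=e−e_prev≈0.497344; u=1·(-0.133906)+1/4·(-3.015156)+1/2·0.497344≈-0.639023; next y=4/5·(-1.866094)+1/2·(-0.639023)≈-1.812387
n=4: y≈-1.812387, sp=-2, e=sp−y≈-0.187613; I≈-3.202770, D=e−e_prev≈-0.053707; u=1·(-0.187613)+1/4·(-3.202770)+1/2·(-0.053707)≈-1.015159; next y=4/5·(-1.812387)+1/2·(-1.015159)≈-1.957489
n=5: y≈-1.957489, sp=4, e=sp−y≈5.957489; I≈2.754719, D=e−e_prev≈6.145102; u=1·5.957489+1/4·2.754719+1/2·6.145102≈9.718720; next y=4/5·(-1.957489)+1/2·9.718720≈3.293369
n=6: y≈3.293369, sp=4, e=sp−y≈0.706631; I≈3.461351, D=e−e_prev≈-5.250858; u=1·0.706631+1/4·3.461351+1/2·(-5.250858)≈-1.053460; next y=4/5·3.293369+1/2·(-1.053460)≈2.107965
n=7: y≈2.107965, sp=4, e=sp−y≈1.892035; I≈5.353386, D=e−e_prev≈1.185404; u=1·1.892035+1/4·5.353386+1/2·1.185404≈3.823083; next y=4/5·2.107965+1/2·3.823083≈3.597914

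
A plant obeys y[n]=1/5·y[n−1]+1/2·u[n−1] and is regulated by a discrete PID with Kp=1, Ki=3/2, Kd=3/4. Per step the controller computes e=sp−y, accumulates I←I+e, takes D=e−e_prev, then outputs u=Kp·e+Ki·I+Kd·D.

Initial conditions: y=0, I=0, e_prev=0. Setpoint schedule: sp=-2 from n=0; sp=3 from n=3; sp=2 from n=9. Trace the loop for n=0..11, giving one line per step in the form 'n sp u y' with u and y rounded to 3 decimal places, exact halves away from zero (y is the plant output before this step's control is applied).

(exact arithmetic carried between steps; '≈' marks a value shown rounded to 6 d.p. or computed from one; I and e_prev carry over from the previous line; the table rounds u and y to 3 d.p., halves away from zero)
n=0: y=0, sp=-2, e=sp−y=-2; I=-2, D=e−e_prev=-2; u=1·(-2)+3/2·(-2)+3/4·(-2)=-6.5; next y=1/5·0+1/2·(-6.5)=-3.25
n=1: y=-3.25, sp=-2, e=sp−y=1.25; I=-0.75, D=e−e_prev=3.25; u=1·1.25+3/2·(-0.75)+3/4·3.25=2.5625; next y=1/5·(-3.25)+1/2·2.5625=0.63125
n=2: y=0.63125, sp=-2, e=sp−y=-2.63125; I=-3.38125, D=e−e_prev=-3.88125; u=1·(-2.63125)+3/2·(-3.38125)+3/4·(-3.88125)≈-10.614063; next y=1/5·0.63125+1/2·(-10.614063)≈-5.180781
n=3: y≈-5.180781, sp=3, e=sp−y≈8.180781; I≈4.799531, D=e−e_prev≈10.812031; u=1·8.180781+3/2·4.799531+3/4·10.812031≈23.489102; next y=1/5·(-5.180781)+1/2·23.489102≈10.708395
n=4: y≈10.708395, sp=3, e=sp−y≈-7.708395; I≈-2.908863, D=e−e_prev≈-15.889176; u=1·(-7.708395)+3/2·(-2.908863)+3/4·(-15.889176)≈-23.988571; next y=1/5·10.708395+1/2·(-23.988571)≈-9.852607
n=5: y≈-9.852607, sp=3, e=sp−y≈12.852607; I≈9.943743, D=e−e_prev≈20.561001; u=1·12.852607+3/2·9.943743+3/4·20.561001≈43.188973; next y=1/5·(-9.852607)+1/2·43.188973≈19.623965
n=6: y≈19.623965, sp=3, e=sp−y≈-16.623965; I≈-6.680222, D=e−e_prev≈-29.476572; u=1·(-16.623965)+3/2·(-6.680222)+3/4·(-29.476572)≈-48.751726; next y=1/5·19.623965+1/2·(-48.751726)≈-20.451070
n=7: y≈-20.451070, sp=3, e=sp−y≈23.451070; I≈16.770849, D=e−e_prev≈40.075035; u=1·23.451070+3/2·16.770849+3/4·40.075035≈78.663619; next y=1/5·(-20.451070)+1/2·78.663619≈35.241596
n=8: y≈35.241596, sp=3, e=sp−y≈-32.241596; I≈-15.470747, D=e−e_prev≈-55.692666; u=1·(-32.241596)+3/2·(-15.470747)+3/4·(-55.692666)≈-97.217216; next y=1/5·35.241596+1/2·(-97.217216)≈-41.560289
n=9: y≈-41.560289, sp=2, e=sp−y≈43.560289; I≈28.089542, D=e−e_prev≈75.801884; u=1·43.560289+3/2·28.089542+3/4·75.801884≈142.546015; next y=1/5·(-41.560289)+1/2·142.546015≈62.960950
n=10: y≈62.960950, sp=2, e=sp−y≈-60.960950; I≈-32.871408, D=e−e_prev≈-104.521238; u=1·(-60.960950)+3/2·(-32.871408)+3/4·(-104.521238)≈-188.658990; next y=1/5·62.960950+1/2·(-188.658990)≈-81.737305
n=11: y≈-81.737305, sp=2, e=sp−y≈83.737305; I≈50.865897, D=e−e_prev≈144.698255; u=1·83.737305+3/2·50.865897+3/4·144.698255≈268.559842; next y=1/5·(-81.737305)+1/2·268.559842≈117.932460

0 -2 -6.500 0.000
1 -2 2.563 -3.250
2 -2 -10.614 0.631
3 3 23.489 -5.181
4 3 -23.989 10.708
5 3 43.189 -9.853
6 3 -48.752 19.624
7 3 78.664 -20.451
8 3 -97.217 35.242
9 2 142.546 -41.560
10 2 -188.659 62.961
11 2 268.560 -81.737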